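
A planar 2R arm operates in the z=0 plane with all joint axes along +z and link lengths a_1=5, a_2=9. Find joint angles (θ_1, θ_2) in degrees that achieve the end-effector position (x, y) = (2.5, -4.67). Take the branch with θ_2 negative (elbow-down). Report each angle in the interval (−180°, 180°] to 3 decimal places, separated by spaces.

59.997 -149.998

cos θ_2 = (28.0589−5²−9²)/(2·5·9) = -0.8660; θ_2 = -149.9985° (elbow-down)
β = atan2(-4.6700,2.5000) = -61.8384°; ψ = atan2(-4.5002,-2.7941) = -121.8355°
θ_1 = β − ψ = 59.9971°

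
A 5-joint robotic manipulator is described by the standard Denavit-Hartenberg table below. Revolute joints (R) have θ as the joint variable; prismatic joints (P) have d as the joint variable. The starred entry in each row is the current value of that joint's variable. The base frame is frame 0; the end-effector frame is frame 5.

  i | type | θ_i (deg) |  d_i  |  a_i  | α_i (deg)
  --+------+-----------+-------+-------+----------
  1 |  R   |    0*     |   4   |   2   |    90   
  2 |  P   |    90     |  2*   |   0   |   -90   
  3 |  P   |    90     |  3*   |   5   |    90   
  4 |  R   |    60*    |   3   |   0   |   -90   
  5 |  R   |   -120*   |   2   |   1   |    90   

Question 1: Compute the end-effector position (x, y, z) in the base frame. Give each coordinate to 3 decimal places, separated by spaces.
-1.567 1.018 7.866

after link 1: o_1 = (2.0000, 0.0000, 4.0000)
after link 2: o_2 = (2.0000, -2.0000, 4.0000)
after link 3: o_3 = (-1.0000, 3.0000, 4.0000)
after link 4: o_4 = (-1.0000, 3.0000, 7.0000)
after link 5: o_5 = (-1.5670, 1.0179, 7.8660)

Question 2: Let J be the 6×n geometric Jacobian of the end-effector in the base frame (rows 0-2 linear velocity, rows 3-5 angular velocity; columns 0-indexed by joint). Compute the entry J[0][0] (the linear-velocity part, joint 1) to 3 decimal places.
axis z_0 = ẑ; lever o_n−o_0 = (-1.5670,1.0179,7.8660)
cross product → J_v[:, 0] = (-1.0179,-1.5670,0.0000)
J_ω[:, 0] = z_0
entry J[0][0] = -1.0179

-1.018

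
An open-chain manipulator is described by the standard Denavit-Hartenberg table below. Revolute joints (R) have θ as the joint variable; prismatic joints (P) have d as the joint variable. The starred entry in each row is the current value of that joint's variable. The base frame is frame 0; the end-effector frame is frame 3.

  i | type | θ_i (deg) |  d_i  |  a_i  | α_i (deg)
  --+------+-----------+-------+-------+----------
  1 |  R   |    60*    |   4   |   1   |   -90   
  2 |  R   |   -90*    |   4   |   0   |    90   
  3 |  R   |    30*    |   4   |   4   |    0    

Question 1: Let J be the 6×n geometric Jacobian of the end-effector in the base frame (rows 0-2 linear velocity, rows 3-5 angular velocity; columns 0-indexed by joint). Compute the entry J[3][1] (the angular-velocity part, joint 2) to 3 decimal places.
axis z_1 = (-0.8660,0.5000,0.0000); lever o_n−o_1 = (-7.1962,-0.4641,3.4641)
cross product → J_v[:, 1] = (1.7321,3.0000,4.0000)
J_ω[:, 1] = z_1
entry J[3][1] = -0.8660

-0.866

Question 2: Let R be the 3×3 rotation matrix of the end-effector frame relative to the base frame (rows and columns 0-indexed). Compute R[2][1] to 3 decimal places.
End-effector y-axis (col 1 of R) = (-0.7500,0.4330,-0.5000)
R[2][1] = -0.5000

-0.500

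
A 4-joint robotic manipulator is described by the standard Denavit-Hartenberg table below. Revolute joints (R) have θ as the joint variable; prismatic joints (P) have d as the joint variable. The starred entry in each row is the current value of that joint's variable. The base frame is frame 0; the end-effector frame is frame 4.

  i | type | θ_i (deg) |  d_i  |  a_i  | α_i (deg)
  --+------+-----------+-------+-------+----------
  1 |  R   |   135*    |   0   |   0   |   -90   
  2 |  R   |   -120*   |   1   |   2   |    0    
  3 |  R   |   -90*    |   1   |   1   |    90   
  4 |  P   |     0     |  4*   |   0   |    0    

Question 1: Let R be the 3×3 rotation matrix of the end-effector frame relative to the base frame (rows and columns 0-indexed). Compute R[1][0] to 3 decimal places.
-0.612

End-effector x-axis (col 0 of R) = (0.6124,-0.6124,-0.5000)
R[1][0] = -0.6124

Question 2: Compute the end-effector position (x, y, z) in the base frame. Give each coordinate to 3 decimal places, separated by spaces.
-1.509 -1.319 -2.232

after link 1: o_1 = (0.0000, 0.0000, 0.0000)
after link 2: o_2 = (-0.0000, -1.4142, 1.7321)
after link 3: o_3 = (-0.0947, -2.7337, 1.2321)
after link 4: o_4 = (-1.5089, -1.3195, -2.2321)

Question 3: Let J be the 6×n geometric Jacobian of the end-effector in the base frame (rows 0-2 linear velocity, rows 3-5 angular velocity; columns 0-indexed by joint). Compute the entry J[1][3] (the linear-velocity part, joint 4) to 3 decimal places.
prismatic axis z_3 = (-0.3536,0.3536,-0.8660)
J_v[:, 3] = z_3; J_ω[:, 3] = (0,0,0)
entry J[1][3] = 0.3536

0.354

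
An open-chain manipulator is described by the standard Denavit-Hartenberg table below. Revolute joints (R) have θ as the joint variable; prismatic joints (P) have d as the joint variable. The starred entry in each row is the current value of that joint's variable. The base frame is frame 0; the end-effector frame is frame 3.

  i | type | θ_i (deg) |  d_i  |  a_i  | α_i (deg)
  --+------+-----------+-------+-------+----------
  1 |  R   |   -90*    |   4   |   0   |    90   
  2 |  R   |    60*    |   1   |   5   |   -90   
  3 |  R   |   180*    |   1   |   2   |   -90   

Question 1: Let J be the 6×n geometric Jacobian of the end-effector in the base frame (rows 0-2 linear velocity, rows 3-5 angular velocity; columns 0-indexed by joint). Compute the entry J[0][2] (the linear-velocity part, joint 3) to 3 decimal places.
-2.000

axis z_2 = (-0.0000,0.8660,0.5000); lever o_n−o_2 = (0.0000,1.8660,-1.2321)
cross product → J_v[:, 2] = (-2.0000,-0.0000,-0.0000)
J_ω[:, 2] = z_2
entry J[0][2] = -2.0000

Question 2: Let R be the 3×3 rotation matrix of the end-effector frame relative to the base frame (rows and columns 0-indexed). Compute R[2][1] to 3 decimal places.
End-effector y-axis (col 1 of R) = (0.0000,-0.8660,-0.5000)
R[2][1] = -0.5000

-0.500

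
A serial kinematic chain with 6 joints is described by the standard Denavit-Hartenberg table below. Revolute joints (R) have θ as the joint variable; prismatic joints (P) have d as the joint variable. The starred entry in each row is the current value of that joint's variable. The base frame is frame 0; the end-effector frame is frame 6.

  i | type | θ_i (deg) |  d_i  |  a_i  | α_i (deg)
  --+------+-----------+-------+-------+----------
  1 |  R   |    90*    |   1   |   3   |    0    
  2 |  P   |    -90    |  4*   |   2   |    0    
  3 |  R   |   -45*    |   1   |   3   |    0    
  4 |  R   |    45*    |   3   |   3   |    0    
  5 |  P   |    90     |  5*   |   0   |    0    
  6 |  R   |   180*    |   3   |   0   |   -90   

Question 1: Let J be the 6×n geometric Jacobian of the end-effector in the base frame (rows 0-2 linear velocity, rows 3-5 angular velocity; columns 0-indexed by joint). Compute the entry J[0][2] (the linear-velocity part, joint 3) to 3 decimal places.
axis z_2 = (0.0000,0.0000,1.0000); lever o_n−o_2 = (5.1213,-2.1213,12.0000)
cross product → J_v[:, 2] = (2.1213,5.1213,-0.0000)
J_ω[:, 2] = z_2
entry J[0][2] = 2.1213

2.121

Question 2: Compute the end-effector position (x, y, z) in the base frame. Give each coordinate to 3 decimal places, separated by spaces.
after link 1: o_1 = (0.0000, 3.0000, 1.0000)
after link 2: o_2 = (2.0000, 3.0000, 5.0000)
after link 3: o_3 = (4.1213, 0.8787, 6.0000)
after link 4: o_4 = (7.1213, 0.8787, 9.0000)
after link 5: o_5 = (7.1213, 0.8787, 14.0000)
after link 6: o_6 = (7.1213, 0.8787, 17.0000)

7.121 0.879 17.000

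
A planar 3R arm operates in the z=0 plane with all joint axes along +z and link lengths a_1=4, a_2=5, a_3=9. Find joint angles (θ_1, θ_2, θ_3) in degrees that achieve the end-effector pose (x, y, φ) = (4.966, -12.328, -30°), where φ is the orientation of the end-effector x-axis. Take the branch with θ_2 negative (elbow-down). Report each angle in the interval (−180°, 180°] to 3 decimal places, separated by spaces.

wrist centre = target − a_3·(cos φ, sin φ) = (-2.8282, -7.8280)
cos θ_2 = (69.2765−4²−5²)/(2·4·5) = 0.7069; θ_2 = -45.0158° (elbow-down)
β = atan2(-7.8280,-2.8282) = -109.8646°; ψ = atan2(-3.5365,7.5346) = -25.1440°
θ_1 = β − ψ = -84.7206°
θ_3 = φ − θ_1 − θ_2 = 99.7364° (wrapped to (-180°,180°])

-84.721 -45.016 99.736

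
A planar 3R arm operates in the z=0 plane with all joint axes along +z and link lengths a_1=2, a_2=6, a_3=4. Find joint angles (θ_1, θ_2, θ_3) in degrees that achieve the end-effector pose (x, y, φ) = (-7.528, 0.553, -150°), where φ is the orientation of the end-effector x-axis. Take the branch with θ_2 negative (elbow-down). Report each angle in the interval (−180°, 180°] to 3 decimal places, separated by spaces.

wrist centre = target − a_3·(cos φ, sin φ) = (-4.0639, 2.5530)
cos θ_2 = (23.0331−2²−6²)/(2·2·6) = -0.7070; θ_2 = -134.9877° (elbow-down)
β = atan2(2.5530,-4.0639) = 147.8624°; ψ = atan2(-4.2436,-2.2417) = -117.8460°
θ_1 = β − ψ = 265.7084°
θ_3 = φ − θ_1 − θ_2 = 79.2793° (wrapped to (-180°,180°])

-94.292 -134.988 79.279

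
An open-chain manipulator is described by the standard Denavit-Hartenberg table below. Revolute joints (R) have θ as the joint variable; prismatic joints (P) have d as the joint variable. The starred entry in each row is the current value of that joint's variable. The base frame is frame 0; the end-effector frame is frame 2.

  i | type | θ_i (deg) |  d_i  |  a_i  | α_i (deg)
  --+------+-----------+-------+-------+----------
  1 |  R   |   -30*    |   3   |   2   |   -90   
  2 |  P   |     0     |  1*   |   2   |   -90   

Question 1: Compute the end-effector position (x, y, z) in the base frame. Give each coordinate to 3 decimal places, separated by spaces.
3.964 -1.134 3.000

after link 1: o_1 = (1.7321, -1.0000, 3.0000)
after link 2: o_2 = (3.9641, -1.1340, 3.0000)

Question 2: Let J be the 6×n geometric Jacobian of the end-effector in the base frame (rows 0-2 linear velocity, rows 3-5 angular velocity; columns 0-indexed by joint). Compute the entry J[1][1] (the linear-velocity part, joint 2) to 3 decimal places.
0.866

prismatic axis z_1 = (0.5000,0.8660,0.0000)
J_v[:, 1] = z_1; J_ω[:, 1] = (0,0,0)
entry J[1][1] = 0.8660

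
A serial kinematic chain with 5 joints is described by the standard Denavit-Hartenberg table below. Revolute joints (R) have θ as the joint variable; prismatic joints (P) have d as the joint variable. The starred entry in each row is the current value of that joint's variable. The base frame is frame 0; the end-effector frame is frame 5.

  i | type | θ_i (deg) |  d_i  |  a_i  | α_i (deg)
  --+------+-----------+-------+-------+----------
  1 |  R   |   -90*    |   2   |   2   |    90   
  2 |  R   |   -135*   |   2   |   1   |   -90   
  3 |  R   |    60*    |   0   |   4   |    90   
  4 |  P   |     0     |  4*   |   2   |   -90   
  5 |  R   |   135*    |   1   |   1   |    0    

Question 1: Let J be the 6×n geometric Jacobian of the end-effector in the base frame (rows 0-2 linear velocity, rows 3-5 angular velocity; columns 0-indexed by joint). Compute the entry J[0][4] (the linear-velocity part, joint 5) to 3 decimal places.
axis z_4 = (-0.0000,-0.7071,-0.7071); lever o_n−o_4 = (-0.2588,-1.3901,-0.0241)
cross product → J_v[:, 4] = (-0.9659,0.1830,-0.1830)
J_ω[:, 4] = z_4
entry J[0][4] = -0.9659

-0.966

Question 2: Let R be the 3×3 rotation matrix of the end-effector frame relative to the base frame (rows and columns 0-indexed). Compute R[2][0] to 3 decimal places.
End-effector x-axis (col 0 of R) = (-0.2588,-0.6830,0.6830)
R[2][0] = 0.6830

0.683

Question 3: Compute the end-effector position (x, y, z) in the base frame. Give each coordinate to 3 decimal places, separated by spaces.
0.937 1.888 -3.302

after link 1: o_1 = (0.0000, -2.0000, 2.0000)
after link 2: o_2 = (-2.0000, -1.2929, 1.2929)
after link 3: o_3 = (1.4641, 0.1213, -0.1213)
after link 4: o_4 = (1.1962, 3.2779, -3.2779)
after link 5: o_5 = (0.9373, 1.8878, -3.3020)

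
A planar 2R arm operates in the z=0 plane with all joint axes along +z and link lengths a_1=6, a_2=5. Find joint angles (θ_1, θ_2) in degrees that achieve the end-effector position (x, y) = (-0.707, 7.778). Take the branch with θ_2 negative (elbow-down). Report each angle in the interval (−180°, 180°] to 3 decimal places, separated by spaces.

135.000 -90.003

cos θ_2 = (60.9971−6²−5²)/(2·6·5) = -0.0000; θ_2 = -90.0027° (elbow-down)
β = atan2(7.7780,-0.7070) = 95.1938°; ψ = atan2(-5.0000,5.9998) = -39.8067°
θ_1 = β − ψ = 135.0005°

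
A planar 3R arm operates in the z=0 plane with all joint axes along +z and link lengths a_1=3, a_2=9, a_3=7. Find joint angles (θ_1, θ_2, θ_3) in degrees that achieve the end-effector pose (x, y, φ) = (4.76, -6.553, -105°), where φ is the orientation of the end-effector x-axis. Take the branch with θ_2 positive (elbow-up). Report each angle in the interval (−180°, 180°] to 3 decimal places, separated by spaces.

-135.006 150.007 -120.001

wrist centre = target − a_3·(cos φ, sin φ) = (6.5717, 0.2085)
cos θ_2 = (43.2311−3²−9²)/(2·3·9) = -0.8661; θ_2 = 150.0074° (elbow-up)
β = atan2(0.2085,6.5717) = 1.8170°; ψ = atan2(4.4990,-4.7948) = 136.8231°
θ_1 = β − ψ = -135.0060°
θ_3 = φ − θ_1 − θ_2 = -120.0014° (wrapped to (-180°,180°])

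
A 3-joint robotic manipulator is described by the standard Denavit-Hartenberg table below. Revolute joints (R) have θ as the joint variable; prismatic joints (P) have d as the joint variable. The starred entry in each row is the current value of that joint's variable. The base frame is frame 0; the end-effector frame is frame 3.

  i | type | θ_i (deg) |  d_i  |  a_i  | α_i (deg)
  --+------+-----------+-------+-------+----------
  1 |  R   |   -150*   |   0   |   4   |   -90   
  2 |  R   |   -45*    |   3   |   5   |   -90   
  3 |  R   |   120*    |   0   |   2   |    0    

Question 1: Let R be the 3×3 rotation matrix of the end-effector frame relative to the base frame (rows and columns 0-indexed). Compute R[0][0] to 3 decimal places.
End-effector x-axis (col 0 of R) = (-0.1268,0.9268,-0.3536)
R[0][0] = -0.1268

-0.127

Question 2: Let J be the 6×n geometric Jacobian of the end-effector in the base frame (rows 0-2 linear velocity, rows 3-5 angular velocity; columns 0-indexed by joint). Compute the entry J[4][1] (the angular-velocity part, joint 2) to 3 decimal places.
-0.866

axis z_1 = (0.5000,-0.8660,0.0000); lever o_n−o_1 = (-1.8155,-2.5123,2.8284)
cross product → J_v[:, 1] = (-2.4495,-1.4142,-2.8284)
J_ω[:, 1] = z_1
entry J[4][1] = -0.8660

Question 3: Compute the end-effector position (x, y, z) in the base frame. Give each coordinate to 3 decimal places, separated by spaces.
-5.280 -4.512 2.828

after link 1: o_1 = (-3.4641, -2.0000, 0.0000)
after link 2: o_2 = (-5.0260, -6.3658, 3.5355)
after link 3: o_3 = (-5.2796, -4.5123, 2.8284)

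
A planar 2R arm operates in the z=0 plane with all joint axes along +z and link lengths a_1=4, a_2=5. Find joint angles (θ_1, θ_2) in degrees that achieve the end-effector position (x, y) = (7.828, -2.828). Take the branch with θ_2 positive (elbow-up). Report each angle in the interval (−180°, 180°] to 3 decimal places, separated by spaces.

-45.009 45.018

cos θ_2 = (69.2752−4²−5²)/(2·4·5) = 0.7069; θ_2 = 45.0184° (elbow-up)
β = atan2(-2.8280,7.8280) = -19.8631°; ψ = atan2(3.5367,7.5344) = 25.1455°
θ_1 = β − ψ = -45.0087°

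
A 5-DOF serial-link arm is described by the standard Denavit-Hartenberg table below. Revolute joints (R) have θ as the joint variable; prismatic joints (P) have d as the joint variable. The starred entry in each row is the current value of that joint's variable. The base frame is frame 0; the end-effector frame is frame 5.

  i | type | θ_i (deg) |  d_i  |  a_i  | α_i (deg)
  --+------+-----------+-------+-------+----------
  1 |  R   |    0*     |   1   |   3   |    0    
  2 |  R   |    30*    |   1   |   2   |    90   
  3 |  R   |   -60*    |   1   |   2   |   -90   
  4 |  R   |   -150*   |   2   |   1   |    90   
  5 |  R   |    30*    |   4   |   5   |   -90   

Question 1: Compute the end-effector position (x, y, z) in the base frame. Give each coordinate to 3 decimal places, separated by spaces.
6.209 1.621 8.248

after link 1: o_1 = (3.0000, 0.0000, 1.0000)
after link 2: o_2 = (4.7321, 1.0000, 2.0000)
after link 3: o_3 = (6.0981, 0.6340, 0.2679)
after link 4: o_4 = (7.4731, 0.8505, 2.0179)
after link 5: o_5 = (6.2087, 1.6205, 8.2476)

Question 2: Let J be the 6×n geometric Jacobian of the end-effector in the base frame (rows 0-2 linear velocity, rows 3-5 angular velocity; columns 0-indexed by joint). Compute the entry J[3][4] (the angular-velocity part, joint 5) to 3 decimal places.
axis z_4 = (-0.6495,0.6250,0.4330); lever o_n−o_4 = (-1.2643,0.7700,6.2296)
cross product → J_v[:, 4] = (3.5601,3.4988,0.2901)
J_ω[:, 4] = z_4
entry J[3][4] = -0.6495

-0.650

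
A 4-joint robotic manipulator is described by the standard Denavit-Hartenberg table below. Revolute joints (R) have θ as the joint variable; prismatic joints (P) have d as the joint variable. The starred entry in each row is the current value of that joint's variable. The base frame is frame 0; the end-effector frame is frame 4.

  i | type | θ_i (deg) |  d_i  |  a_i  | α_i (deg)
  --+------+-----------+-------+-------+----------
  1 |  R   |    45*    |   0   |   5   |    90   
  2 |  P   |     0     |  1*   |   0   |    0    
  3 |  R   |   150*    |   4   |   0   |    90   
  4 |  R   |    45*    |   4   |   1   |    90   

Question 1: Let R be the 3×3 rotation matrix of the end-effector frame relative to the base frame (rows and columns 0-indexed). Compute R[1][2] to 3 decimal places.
0.067

End-effector z-axis (col 2 of R) = (-0.9330,0.0670,0.3536)
R[1][2] = 0.0670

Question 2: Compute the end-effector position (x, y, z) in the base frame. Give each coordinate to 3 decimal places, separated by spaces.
after link 1: o_1 = (3.5355, 3.5355, 0.0000)
after link 2: o_2 = (4.2426, 2.8284, 0.0000)
after link 3: o_3 = (7.0711, -0.0000, 0.0000)
after link 4: o_4 = (8.5523, 0.4812, 3.8177)

8.552 0.481 3.818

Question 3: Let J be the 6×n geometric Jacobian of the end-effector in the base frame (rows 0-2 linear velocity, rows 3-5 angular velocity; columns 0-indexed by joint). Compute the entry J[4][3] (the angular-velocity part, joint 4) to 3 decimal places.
axis z_3 = (0.3536,0.3536,0.8660); lever o_n−o_3 = (1.4812,0.4812,3.8177)
cross product → J_v[:, 3] = (0.9330,-0.0670,-0.3536)
J_ω[:, 3] = z_3
entry J[4][3] = 0.3536

0.354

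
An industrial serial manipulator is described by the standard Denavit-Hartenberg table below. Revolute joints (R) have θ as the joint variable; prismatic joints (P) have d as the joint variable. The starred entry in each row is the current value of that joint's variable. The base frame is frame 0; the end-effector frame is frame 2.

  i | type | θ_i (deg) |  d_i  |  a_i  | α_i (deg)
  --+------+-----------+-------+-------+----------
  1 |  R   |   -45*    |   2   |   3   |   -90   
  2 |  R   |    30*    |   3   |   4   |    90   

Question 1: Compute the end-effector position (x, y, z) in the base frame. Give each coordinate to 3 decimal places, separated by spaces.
6.692 -2.449 0.000

after link 1: o_1 = (2.1213, -2.1213, 2.0000)
after link 2: o_2 = (6.6921, -2.4495, 0.0000)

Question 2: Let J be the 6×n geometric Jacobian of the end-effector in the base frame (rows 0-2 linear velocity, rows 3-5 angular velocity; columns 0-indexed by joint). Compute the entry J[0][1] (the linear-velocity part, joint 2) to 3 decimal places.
axis z_1 = (0.7071,0.7071,0.0000); lever o_n−o_1 = (4.5708,-0.3282,-2.0000)
cross product → J_v[:, 1] = (-1.4142,1.4142,-3.4641)
J_ω[:, 1] = z_1
entry J[0][1] = -1.4142

-1.414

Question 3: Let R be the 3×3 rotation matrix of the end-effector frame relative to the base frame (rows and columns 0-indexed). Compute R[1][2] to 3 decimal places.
-0.354

End-effector z-axis (col 2 of R) = (0.3536,-0.3536,0.8660)
R[1][2] = -0.3536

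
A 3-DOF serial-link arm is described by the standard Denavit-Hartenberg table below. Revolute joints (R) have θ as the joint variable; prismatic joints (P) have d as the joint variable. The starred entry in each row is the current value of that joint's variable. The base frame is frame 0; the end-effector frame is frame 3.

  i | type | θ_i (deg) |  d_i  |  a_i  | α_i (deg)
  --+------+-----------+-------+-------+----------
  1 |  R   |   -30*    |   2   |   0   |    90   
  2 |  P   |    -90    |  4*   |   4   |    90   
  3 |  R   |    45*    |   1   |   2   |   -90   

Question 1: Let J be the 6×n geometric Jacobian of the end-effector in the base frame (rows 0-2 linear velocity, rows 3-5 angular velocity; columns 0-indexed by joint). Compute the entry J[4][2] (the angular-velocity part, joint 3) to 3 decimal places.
0.500

axis z_2 = (-0.8660,0.5000,-0.0000); lever o_n−o_2 = (-1.5731,-0.7247,-1.4142)
cross product → J_v[:, 2] = (-0.7071,-1.2247,1.4142)
J_ω[:, 2] = z_2
entry J[4][2] = 0.5000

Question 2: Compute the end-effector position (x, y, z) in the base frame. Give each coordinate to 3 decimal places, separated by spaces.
-3.573 -4.189 -3.414

after link 1: o_1 = (0.0000, 0.0000, 2.0000)
after link 2: o_2 = (-2.0000, -3.4641, -2.0000)
after link 3: o_3 = (-3.5731, -4.1888, -3.4142)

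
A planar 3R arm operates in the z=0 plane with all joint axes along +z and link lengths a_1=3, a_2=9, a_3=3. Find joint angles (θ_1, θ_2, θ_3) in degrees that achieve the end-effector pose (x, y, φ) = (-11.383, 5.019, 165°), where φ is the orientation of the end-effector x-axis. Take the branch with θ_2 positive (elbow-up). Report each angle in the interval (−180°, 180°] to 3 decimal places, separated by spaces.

wrist centre = target − a_3·(cos φ, sin φ) = (-8.4852, 4.2425)
cos θ_2 = (89.9982−3²−9²)/(2·3·9) = -0.0000; θ_2 = 90.0019° (elbow-up)
β = atan2(4.2425,-8.4852) = 153.4353°; ψ = atan2(9.0000,2.9997) = 71.5668°
θ_1 = β − ψ = 81.8685°
θ_3 = φ − θ_1 − θ_2 = -6.8705° (wrapped to (-180°,180°])

81.869 90.002 -6.870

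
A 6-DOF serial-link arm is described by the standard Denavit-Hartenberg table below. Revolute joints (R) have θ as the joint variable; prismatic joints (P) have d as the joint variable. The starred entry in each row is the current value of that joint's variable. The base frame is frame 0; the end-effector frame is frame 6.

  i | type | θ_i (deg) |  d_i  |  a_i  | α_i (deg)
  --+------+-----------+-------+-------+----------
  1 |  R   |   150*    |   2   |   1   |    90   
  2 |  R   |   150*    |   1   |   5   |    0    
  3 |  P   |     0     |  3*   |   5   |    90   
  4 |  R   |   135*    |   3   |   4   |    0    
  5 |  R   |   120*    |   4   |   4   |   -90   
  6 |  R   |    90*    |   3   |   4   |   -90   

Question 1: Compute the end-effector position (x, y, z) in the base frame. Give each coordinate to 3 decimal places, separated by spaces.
5.705 -0.767 9.115

after link 1: o_1 = (-0.8660, 0.5000, 2.0000)
after link 2: o_2 = (3.3840, -0.7990, 4.5000)
after link 3: o_3 = (8.6340, -0.3660, 7.0000)
after link 4: o_4 = (6.6278, 4.0582, 8.1839)
after link 5: o_5 = (2.1875, 2.1604, 11.1303)
after link 6: o_6 = (5.7046, -0.7668, 9.1151)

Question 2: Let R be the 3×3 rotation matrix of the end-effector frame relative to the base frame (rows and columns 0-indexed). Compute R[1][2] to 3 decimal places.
0.724

End-effector z-axis (col 2 of R) = (0.6771,0.7244,0.1294)
R[1][2] = 0.7244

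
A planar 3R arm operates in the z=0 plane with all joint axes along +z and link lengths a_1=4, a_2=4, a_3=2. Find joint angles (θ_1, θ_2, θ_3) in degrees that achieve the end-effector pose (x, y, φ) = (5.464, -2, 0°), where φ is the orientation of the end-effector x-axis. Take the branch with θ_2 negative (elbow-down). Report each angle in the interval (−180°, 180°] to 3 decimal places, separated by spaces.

30.000 -120.001 90.001

wrist centre = target − a_3·(cos φ, sin φ) = (3.4640, -2.0000)
cos θ_2 = (15.9993−4²−4²)/(2·4·4) = -0.5000; θ_2 = -120.0015° (elbow-down)
β = atan2(-2.0000,3.4640) = -30.0007°; ψ = atan2(-3.4641,1.9999) = -60.0007°
θ_1 = β − ψ = 30.0000°
θ_3 = φ − θ_1 − θ_2 = 90.0015° (wrapped to (-180°,180°])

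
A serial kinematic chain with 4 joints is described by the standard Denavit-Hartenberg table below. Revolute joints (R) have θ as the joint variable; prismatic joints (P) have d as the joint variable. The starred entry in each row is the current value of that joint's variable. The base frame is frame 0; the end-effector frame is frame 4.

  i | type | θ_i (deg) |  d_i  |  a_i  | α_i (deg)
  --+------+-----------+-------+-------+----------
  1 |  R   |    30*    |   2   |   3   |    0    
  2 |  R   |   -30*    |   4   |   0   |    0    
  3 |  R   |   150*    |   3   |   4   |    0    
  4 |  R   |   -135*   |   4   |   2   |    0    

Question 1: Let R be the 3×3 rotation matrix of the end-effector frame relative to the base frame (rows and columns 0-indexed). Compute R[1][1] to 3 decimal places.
0.966

End-effector y-axis (col 1 of R) = (-0.2588,0.9659,0.0000)
R[1][1] = 0.9659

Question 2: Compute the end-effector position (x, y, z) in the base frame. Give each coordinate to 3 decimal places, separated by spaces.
after link 1: o_1 = (2.5981, 1.5000, 2.0000)
after link 2: o_2 = (2.5981, 1.5000, 6.0000)
after link 3: o_3 = (-0.8660, 3.5000, 9.0000)
after link 4: o_4 = (1.0658, 4.0176, 13.0000)

1.066 4.018 13.000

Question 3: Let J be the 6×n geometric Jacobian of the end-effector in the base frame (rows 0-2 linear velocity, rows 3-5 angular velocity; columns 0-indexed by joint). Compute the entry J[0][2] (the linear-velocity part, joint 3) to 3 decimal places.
axis z_2 = (0.0000,0.0000,1.0000); lever o_n−o_2 = (-1.5322,2.5176,7.0000)
cross product → J_v[:, 2] = (-2.5176,-1.5322,0.0000)
J_ω[:, 2] = z_2
entry J[0][2] = -2.5176

-2.518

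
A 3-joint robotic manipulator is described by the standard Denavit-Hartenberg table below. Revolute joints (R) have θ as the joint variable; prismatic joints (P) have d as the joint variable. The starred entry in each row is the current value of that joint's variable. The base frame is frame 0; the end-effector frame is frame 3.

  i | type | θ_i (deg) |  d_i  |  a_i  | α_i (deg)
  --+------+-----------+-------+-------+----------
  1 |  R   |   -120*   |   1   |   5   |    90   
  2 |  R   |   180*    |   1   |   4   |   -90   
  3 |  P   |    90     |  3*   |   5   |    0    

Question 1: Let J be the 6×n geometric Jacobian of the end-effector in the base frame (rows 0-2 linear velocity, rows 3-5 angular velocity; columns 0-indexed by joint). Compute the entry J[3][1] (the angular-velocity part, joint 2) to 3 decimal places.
axis z_1 = (-0.8660,0.5000,0.0000); lever o_n−o_1 = (5.4641,1.4641,-3.0000)
cross product → J_v[:, 1] = (-1.5000,-2.5981,-4.0000)
J_ω[:, 1] = z_1
entry J[3][1] = -0.8660

-0.866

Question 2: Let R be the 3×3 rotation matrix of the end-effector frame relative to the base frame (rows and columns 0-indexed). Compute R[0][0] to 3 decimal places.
0.866

End-effector x-axis (col 0 of R) = (0.8660,-0.5000,-0.0000)
R[0][0] = 0.8660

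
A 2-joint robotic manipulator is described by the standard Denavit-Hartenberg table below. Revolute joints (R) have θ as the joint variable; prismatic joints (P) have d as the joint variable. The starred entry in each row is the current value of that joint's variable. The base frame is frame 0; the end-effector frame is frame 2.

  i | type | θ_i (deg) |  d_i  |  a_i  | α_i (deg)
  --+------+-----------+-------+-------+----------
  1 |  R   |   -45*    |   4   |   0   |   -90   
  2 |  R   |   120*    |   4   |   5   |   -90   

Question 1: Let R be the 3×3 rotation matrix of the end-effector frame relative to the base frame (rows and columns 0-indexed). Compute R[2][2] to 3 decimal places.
End-effector z-axis (col 2 of R) = (-0.6124,0.6124,0.5000)
R[2][2] = 0.5000

0.500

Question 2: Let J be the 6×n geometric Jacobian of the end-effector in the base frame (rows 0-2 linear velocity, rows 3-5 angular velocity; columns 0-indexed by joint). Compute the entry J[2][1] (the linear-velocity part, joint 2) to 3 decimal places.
axis z_1 = (0.7071,0.7071,0.0000); lever o_n−o_1 = (1.0607,4.5962,-4.3301)
cross product → J_v[:, 1] = (-3.0619,3.0619,2.5000)
J_ω[:, 1] = z_1
entry J[2][1] = 2.5000

2.500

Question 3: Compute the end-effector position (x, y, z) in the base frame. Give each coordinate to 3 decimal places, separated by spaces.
after link 1: o_1 = (0.0000, 0.0000, 4.0000)
after link 2: o_2 = (1.0607, 4.5962, -0.3301)

1.061 4.596 -0.330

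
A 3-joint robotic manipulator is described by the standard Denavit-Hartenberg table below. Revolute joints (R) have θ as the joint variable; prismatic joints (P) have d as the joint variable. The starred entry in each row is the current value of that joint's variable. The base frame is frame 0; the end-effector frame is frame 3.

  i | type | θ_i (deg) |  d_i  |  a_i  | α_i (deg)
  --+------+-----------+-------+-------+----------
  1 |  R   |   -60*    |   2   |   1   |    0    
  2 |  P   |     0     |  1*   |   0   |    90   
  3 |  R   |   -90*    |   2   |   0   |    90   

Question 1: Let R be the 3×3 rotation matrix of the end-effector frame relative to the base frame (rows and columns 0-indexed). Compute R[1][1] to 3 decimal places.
End-effector y-axis (col 1 of R) = (-0.8660,-0.5000,0.0000)
R[1][1] = -0.5000

-0.500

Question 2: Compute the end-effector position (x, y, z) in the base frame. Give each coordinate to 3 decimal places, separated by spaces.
-1.232 -1.866 3.000

after link 1: o_1 = (0.5000, -0.8660, 2.0000)
after link 2: o_2 = (0.5000, -0.8660, 3.0000)
after link 3: o_3 = (-1.2321, -1.8660, 3.0000)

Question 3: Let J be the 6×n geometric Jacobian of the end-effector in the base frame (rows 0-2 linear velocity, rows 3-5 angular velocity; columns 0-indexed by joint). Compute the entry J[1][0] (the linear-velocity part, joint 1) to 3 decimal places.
axis z_0 = ẑ; lever o_n−o_0 = (-1.2321,-1.8660,3.0000)
cross product → J_v[:, 0] = (1.8660,-1.2321,0.0000)
J_ω[:, 0] = z_0
entry J[1][0] = -1.2321

-1.232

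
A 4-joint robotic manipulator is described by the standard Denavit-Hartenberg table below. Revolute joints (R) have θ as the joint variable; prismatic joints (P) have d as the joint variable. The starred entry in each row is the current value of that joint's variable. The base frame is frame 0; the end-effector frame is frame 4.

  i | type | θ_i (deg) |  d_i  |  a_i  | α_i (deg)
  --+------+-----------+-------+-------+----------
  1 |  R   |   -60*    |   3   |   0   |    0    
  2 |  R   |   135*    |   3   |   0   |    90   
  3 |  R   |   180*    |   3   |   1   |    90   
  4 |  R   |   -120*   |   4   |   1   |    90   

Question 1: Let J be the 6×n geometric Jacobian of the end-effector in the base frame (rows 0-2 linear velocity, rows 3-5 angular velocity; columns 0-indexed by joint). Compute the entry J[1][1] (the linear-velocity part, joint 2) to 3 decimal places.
axis z_1 = (0.0000,0.0000,1.0000); lever o_n−o_1 = (1.9319,-1.0353,7.0000)
cross product → J_v[:, 1] = (1.0353,1.9319,-0.0000)
J_ω[:, 1] = z_1
entry J[1][1] = 1.9319

1.932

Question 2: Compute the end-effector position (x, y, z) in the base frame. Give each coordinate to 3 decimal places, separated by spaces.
after link 1: o_1 = (0.0000, 0.0000, 3.0000)
after link 2: o_2 = (0.0000, 0.0000, 6.0000)
after link 3: o_3 = (2.6390, -1.7424, 6.0000)
after link 4: o_4 = (1.9319, -1.0353, 10.0000)

1.932 -1.035 10.000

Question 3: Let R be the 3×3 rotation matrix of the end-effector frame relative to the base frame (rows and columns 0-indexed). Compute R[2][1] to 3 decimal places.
End-effector y-axis (col 1 of R) = (-0.0000,0.0000,1.0000)
R[2][1] = 1.0000

1.000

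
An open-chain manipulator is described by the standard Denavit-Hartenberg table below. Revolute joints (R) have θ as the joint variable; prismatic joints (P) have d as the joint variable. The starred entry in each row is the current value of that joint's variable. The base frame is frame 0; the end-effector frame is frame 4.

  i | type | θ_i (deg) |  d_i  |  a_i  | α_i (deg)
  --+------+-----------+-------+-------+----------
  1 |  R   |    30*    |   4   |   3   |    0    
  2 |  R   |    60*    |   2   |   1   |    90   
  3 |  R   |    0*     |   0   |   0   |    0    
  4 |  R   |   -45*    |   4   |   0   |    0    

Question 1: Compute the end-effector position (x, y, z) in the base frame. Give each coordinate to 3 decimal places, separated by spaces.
after link 1: o_1 = (2.5981, 1.5000, 4.0000)
after link 2: o_2 = (2.5981, 2.5000, 6.0000)
after link 3: o_3 = (2.5981, 2.5000, 6.0000)
after link 4: o_4 = (6.5981, 2.5000, 6.0000)

6.598 2.500 6.000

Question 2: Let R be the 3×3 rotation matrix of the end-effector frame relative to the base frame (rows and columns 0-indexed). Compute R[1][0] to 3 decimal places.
End-effector x-axis (col 0 of R) = (0.0000,0.7071,-0.7071)
R[1][0] = 0.7071

0.707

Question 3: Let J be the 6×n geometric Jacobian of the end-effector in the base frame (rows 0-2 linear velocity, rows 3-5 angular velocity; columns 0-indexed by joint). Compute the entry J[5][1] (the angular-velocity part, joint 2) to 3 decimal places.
axis z_1 = (0.0000,0.0000,1.0000); lever o_n−o_1 = (4.0000,1.0000,2.0000)
cross product → J_v[:, 1] = (-1.0000,4.0000,0.0000)
J_ω[:, 1] = z_1
entry J[5][1] = 1.0000

1.000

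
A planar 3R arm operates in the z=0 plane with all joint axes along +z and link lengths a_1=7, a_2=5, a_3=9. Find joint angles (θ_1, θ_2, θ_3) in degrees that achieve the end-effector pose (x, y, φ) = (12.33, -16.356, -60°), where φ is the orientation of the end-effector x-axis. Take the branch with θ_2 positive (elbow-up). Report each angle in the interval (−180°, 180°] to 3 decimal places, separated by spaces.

wrist centre = target − a_3·(cos φ, sin φ) = (7.8300, -8.5618)
cos θ_2 = (134.6128−7²−5²)/(2·7·5) = 0.8659; θ_2 = 30.0146° (elbow-up)
β = atan2(-8.5618,7.8300) = -47.5561°; ψ = atan2(2.5011,11.3295) = 12.4490°
θ_1 = β − ψ = -60.0051°
θ_3 = φ − θ_1 − θ_2 = -30.0095° (wrapped to (-180°,180°])

-60.005 30.015 -30.010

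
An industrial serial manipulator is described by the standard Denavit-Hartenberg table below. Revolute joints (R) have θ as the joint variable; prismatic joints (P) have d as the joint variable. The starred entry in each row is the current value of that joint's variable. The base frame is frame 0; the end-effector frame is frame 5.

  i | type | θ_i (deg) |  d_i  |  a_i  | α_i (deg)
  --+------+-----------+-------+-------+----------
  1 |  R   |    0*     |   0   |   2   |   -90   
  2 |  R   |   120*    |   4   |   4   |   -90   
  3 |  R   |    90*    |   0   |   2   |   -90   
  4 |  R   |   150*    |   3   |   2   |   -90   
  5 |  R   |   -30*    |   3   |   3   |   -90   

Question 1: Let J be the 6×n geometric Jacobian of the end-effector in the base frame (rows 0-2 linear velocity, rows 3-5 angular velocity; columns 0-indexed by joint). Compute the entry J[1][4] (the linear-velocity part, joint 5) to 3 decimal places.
axis z_4 = (-0.7500,0.5000,0.4330); lever o_n−o_4 = (-0.3750,3.7500,1.9486)
cross product → J_v[:, 4] = (-0.6495,1.2990,-2.6250)
J_ω[:, 4] = z_4
entry J[1][4] = 1.2990

1.299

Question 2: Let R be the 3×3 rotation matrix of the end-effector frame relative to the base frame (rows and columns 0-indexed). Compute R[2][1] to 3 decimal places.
-0.433

End-effector y-axis (col 1 of R) = (0.7500,-0.5000,-0.4330)
R[2][1] = -0.4330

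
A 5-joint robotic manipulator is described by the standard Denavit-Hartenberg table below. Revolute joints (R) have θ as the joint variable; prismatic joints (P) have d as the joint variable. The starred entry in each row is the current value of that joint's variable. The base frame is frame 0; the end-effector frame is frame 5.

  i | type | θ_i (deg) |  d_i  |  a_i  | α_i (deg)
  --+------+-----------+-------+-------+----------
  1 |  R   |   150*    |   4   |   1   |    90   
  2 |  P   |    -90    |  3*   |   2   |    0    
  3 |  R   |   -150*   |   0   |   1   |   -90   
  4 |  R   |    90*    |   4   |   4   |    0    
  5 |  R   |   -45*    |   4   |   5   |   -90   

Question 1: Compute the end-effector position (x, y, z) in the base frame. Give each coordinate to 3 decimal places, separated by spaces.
4.830 -8.026 1.928

after link 1: o_1 = (-0.8660, 0.5000, 4.0000)
after link 2: o_2 = (0.6340, 3.0981, 2.0000)
after link 3: o_3 = (1.0670, 2.8481, 2.8660)
after link 4: o_4 = (2.0670, -2.3481, 0.8660)
after link 5: o_5 = (4.8302, -8.0259, 1.9279)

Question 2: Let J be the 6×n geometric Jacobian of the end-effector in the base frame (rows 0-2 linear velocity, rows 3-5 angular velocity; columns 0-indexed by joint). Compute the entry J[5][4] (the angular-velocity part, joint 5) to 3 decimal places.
-0.500

axis z_4 = (0.7500,-0.4330,-0.5000); lever o_n−o_4 = (2.7632,-5.6778,1.0619)
cross product → J_v[:, 4] = (-3.2987,-2.1780,-3.0619)
J_ω[:, 4] = z_4
entry J[5][4] = -0.5000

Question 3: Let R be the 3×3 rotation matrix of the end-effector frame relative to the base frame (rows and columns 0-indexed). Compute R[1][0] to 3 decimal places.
End-effector x-axis (col 0 of R) = (-0.0474,-0.7891,0.6124)
R[1][0] = -0.7891

-0.789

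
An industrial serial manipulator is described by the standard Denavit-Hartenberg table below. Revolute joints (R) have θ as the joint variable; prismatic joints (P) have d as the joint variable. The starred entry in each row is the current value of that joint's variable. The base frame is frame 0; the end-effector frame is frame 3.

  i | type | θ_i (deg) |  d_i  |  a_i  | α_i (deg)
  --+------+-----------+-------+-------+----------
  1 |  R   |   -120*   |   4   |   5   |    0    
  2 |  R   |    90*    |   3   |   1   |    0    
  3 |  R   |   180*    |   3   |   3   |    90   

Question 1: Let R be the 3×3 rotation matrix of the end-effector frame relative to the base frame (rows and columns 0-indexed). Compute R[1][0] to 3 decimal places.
End-effector x-axis (col 0 of R) = (-0.8660,0.5000,0.0000)
R[1][0] = 0.5000

0.500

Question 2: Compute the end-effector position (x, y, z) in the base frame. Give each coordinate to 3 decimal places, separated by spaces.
-4.232 -3.330 10.000

after link 1: o_1 = (-2.5000, -4.3301, 4.0000)
after link 2: o_2 = (-1.6340, -4.8301, 7.0000)
after link 3: o_3 = (-4.2321, -3.3301, 10.0000)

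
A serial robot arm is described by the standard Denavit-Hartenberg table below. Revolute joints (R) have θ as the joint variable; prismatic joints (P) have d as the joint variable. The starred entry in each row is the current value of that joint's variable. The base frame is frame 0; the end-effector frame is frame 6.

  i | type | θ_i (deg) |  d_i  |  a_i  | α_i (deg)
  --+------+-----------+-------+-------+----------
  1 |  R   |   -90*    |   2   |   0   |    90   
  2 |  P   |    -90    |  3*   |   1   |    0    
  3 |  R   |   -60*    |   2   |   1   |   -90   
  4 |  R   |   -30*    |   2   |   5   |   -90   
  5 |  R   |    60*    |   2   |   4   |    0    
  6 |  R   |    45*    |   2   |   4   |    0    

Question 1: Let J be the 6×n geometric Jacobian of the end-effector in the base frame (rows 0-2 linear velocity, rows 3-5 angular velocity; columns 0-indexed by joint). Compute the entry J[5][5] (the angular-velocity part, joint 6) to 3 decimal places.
-0.250

axis z_5 = (0.8660,0.4330,-0.2500); lever o_n−o_5 = (2.2497,2.0214,3.2944)
cross product → J_v[:, 5] = (1.9319,-3.4154,0.7765)
J_ω[:, 5] = z_5
entry J[5][5] = -0.2500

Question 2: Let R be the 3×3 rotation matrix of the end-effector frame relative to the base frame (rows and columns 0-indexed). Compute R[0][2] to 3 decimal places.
End-effector z-axis (col 2 of R) = (0.8660,0.4330,-0.2500)
R[0][2] = 0.8660

0.866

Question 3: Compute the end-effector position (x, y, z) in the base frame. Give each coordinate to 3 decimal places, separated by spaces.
-4.518 9.736 1.531

after link 1: o_1 = (0.0000, 0.0000, 2.0000)
after link 2: o_2 = (-3.0000, -0.0000, 1.0000)
after link 3: o_3 = (-5.0000, 0.8660, 0.5000)
after link 4: o_4 = (-7.5000, 3.6160, -3.3971)
after link 5: o_5 = (-6.7679, 7.7141, -1.7631)
after link 6: o_6 = (-4.5183, 9.7355, 1.5312)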